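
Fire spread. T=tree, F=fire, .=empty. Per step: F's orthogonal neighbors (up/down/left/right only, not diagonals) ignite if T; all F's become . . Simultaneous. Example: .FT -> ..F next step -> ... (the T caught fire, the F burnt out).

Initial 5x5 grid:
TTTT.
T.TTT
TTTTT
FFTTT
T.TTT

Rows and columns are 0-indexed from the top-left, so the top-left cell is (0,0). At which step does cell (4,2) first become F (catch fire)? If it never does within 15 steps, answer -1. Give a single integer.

Step 1: cell (4,2)='T' (+4 fires, +2 burnt)
Step 2: cell (4,2)='F' (+4 fires, +4 burnt)
  -> target ignites at step 2
Step 3: cell (4,2)='.' (+5 fires, +4 burnt)
Step 4: cell (4,2)='.' (+5 fires, +5 burnt)
Step 5: cell (4,2)='.' (+2 fires, +5 burnt)
Step 6: cell (4,2)='.' (+0 fires, +2 burnt)
  fire out at step 6

2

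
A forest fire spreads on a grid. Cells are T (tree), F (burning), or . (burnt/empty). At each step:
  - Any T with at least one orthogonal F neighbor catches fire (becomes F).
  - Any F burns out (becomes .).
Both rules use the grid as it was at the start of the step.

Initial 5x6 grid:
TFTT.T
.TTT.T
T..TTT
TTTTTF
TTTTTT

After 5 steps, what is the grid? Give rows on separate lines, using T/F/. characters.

Step 1: 6 trees catch fire, 2 burn out
  F.FT.T
  .FTT.T
  T..TTF
  TTTTF.
  TTTTTF
Step 2: 6 trees catch fire, 6 burn out
  ...F.T
  ..FT.F
  T..TF.
  TTTF..
  TTTTF.
Step 3: 5 trees catch fire, 6 burn out
  .....F
  ...F..
  T..F..
  TTF...
  TTTF..
Step 4: 2 trees catch fire, 5 burn out
  ......
  ......
  T.....
  TF....
  TTF...
Step 5: 2 trees catch fire, 2 burn out
  ......
  ......
  T.....
  F.....
  TF....

......
......
T.....
F.....
TF....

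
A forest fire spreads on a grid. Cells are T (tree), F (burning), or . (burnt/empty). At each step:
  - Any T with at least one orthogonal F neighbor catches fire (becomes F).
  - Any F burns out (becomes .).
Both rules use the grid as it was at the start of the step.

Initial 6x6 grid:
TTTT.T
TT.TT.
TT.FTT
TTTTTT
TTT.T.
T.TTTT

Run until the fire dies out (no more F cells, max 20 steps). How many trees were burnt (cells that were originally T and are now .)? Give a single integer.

Step 1: +3 fires, +1 burnt (F count now 3)
Step 2: +5 fires, +3 burnt (F count now 5)
Step 3: +5 fires, +5 burnt (F count now 5)
Step 4: +6 fires, +5 burnt (F count now 6)
Step 5: +6 fires, +6 burnt (F count now 6)
Step 6: +2 fires, +6 burnt (F count now 2)
Step 7: +0 fires, +2 burnt (F count now 0)
Fire out after step 7
Initially T: 28, now '.': 35
Total burnt (originally-T cells now '.'): 27

Answer: 27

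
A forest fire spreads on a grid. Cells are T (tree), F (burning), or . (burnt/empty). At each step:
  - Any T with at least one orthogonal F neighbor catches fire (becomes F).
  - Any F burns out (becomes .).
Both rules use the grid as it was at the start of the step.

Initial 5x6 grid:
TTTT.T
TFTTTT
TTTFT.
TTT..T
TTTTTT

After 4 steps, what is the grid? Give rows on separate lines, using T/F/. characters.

Step 1: 7 trees catch fire, 2 burn out
  TFTT.T
  F.FFTT
  TFF.F.
  TTT..T
  TTTTTT
Step 2: 7 trees catch fire, 7 burn out
  F.FF.T
  ....FT
  F.....
  TFF..T
  TTTTTT
Step 3: 4 trees catch fire, 7 burn out
  .....T
  .....F
  ......
  F....T
  TFFTTT
Step 4: 3 trees catch fire, 4 burn out
  .....F
  ......
  ......
  .....T
  F..FTT

.....F
......
......
.....T
F..FTT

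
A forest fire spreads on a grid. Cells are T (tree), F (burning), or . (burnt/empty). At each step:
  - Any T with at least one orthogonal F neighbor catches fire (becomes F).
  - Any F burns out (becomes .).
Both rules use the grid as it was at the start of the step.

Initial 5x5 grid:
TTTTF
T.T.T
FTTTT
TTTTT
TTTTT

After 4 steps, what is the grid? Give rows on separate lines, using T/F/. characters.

Step 1: 5 trees catch fire, 2 burn out
  TTTF.
  F.T.F
  .FTTT
  FTTTT
  TTTTT
Step 2: 6 trees catch fire, 5 burn out
  FTF..
  ..T..
  ..FTF
  .FTTT
  FTTTT
Step 3: 6 trees catch fire, 6 burn out
  .F...
  ..F..
  ...F.
  ..FTF
  .FTTT
Step 4: 3 trees catch fire, 6 burn out
  .....
  .....
  .....
  ...F.
  ..FTF

.....
.....
.....
...F.
..FTF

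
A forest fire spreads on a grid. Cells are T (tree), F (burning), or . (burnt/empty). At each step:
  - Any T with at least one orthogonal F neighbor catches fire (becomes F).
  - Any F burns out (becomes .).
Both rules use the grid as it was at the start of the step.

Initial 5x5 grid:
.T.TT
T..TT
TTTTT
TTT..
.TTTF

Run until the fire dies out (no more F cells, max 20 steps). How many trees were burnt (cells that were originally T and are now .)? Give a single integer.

Step 1: +1 fires, +1 burnt (F count now 1)
Step 2: +1 fires, +1 burnt (F count now 1)
Step 3: +2 fires, +1 burnt (F count now 2)
Step 4: +2 fires, +2 burnt (F count now 2)
Step 5: +3 fires, +2 burnt (F count now 3)
Step 6: +3 fires, +3 burnt (F count now 3)
Step 7: +3 fires, +3 burnt (F count now 3)
Step 8: +1 fires, +3 burnt (F count now 1)
Step 9: +0 fires, +1 burnt (F count now 0)
Fire out after step 9
Initially T: 17, now '.': 24
Total burnt (originally-T cells now '.'): 16

Answer: 16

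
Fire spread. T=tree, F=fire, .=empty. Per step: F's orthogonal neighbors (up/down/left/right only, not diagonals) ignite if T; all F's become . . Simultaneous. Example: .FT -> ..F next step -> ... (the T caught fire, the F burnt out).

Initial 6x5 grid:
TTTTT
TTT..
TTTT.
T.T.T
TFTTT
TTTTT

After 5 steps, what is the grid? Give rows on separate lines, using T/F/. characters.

Step 1: 3 trees catch fire, 1 burn out
  TTTTT
  TTT..
  TTTT.
  T.T.T
  F.FTT
  TFTTT
Step 2: 5 trees catch fire, 3 burn out
  TTTTT
  TTT..
  TTTT.
  F.F.T
  ...FT
  F.FTT
Step 3: 4 trees catch fire, 5 burn out
  TTTTT
  TTT..
  FTFT.
  ....T
  ....F
  ...FT
Step 4: 6 trees catch fire, 4 burn out
  TTTTT
  FTF..
  .F.F.
  ....F
  .....
  ....F
Step 5: 3 trees catch fire, 6 burn out
  FTFTT
  .F...
  .....
  .....
  .....
  .....

FTFTT
.F...
.....
.....
.....
.....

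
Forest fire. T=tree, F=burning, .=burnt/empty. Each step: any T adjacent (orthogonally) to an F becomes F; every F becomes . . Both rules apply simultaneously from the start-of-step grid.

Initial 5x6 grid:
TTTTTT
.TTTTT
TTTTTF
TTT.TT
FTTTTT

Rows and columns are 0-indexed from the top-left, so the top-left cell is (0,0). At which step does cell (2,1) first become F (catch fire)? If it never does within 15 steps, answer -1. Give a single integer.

Step 1: cell (2,1)='T' (+5 fires, +2 burnt)
Step 2: cell (2,1)='T' (+8 fires, +5 burnt)
Step 3: cell (2,1)='F' (+7 fires, +8 burnt)
  -> target ignites at step 3
Step 4: cell (2,1)='.' (+3 fires, +7 burnt)
Step 5: cell (2,1)='.' (+2 fires, +3 burnt)
Step 6: cell (2,1)='.' (+1 fires, +2 burnt)
Step 7: cell (2,1)='.' (+0 fires, +1 burnt)
  fire out at step 7

3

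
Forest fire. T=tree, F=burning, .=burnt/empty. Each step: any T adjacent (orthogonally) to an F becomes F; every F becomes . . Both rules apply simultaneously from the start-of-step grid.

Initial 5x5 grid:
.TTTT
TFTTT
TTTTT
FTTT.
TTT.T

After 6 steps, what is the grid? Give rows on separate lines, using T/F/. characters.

Step 1: 7 trees catch fire, 2 burn out
  .FTTT
  F.FTT
  FFTTT
  .FTT.
  FTT.T
Step 2: 5 trees catch fire, 7 burn out
  ..FTT
  ...FT
  ..FTT
  ..FT.
  .FT.T
Step 3: 5 trees catch fire, 5 burn out
  ...FT
  ....F
  ...FT
  ...F.
  ..F.T
Step 4: 2 trees catch fire, 5 burn out
  ....F
  .....
  ....F
  .....
  ....T
Step 5: 0 trees catch fire, 2 burn out
  .....
  .....
  .....
  .....
  ....T
Step 6: 0 trees catch fire, 0 burn out
  .....
  .....
  .....
  .....
  ....T

.....
.....
.....
.....
....T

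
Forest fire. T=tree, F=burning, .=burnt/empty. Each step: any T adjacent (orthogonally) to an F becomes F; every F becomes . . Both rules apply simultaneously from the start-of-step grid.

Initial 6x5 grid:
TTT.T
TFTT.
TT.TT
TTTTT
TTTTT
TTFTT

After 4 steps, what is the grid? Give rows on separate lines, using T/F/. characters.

Step 1: 7 trees catch fire, 2 burn out
  TFT.T
  F.FT.
  TF.TT
  TTTTT
  TTFTT
  TF.FT
Step 2: 10 trees catch fire, 7 burn out
  F.F.T
  ...F.
  F..TT
  TFFTT
  TF.FT
  F...F
Step 3: 5 trees catch fire, 10 burn out
  ....T
  .....
  ...FT
  F..FT
  F...F
  .....
Step 4: 2 trees catch fire, 5 burn out
  ....T
  .....
  ....F
  ....F
  .....
  .....

....T
.....
....F
....F
.....
.....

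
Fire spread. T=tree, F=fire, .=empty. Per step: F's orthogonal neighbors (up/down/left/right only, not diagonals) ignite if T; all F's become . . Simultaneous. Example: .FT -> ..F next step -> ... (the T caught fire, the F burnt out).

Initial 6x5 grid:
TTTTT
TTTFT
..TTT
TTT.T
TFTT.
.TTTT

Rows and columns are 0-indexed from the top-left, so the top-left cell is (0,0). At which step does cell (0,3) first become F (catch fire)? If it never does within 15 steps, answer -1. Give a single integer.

Step 1: cell (0,3)='F' (+8 fires, +2 burnt)
  -> target ignites at step 1
Step 2: cell (0,3)='.' (+9 fires, +8 burnt)
Step 3: cell (0,3)='.' (+4 fires, +9 burnt)
Step 4: cell (0,3)='.' (+2 fires, +4 burnt)
Step 5: cell (0,3)='.' (+0 fires, +2 burnt)
  fire out at step 5

1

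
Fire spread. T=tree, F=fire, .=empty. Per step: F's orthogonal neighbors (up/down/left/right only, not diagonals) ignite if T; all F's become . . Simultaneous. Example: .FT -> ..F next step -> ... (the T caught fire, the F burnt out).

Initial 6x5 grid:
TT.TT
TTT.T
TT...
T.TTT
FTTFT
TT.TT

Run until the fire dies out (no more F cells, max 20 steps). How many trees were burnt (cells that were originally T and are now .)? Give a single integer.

Answer: 18

Derivation:
Step 1: +7 fires, +2 burnt (F count now 7)
Step 2: +5 fires, +7 burnt (F count now 5)
Step 3: +2 fires, +5 burnt (F count now 2)
Step 4: +2 fires, +2 burnt (F count now 2)
Step 5: +2 fires, +2 burnt (F count now 2)
Step 6: +0 fires, +2 burnt (F count now 0)
Fire out after step 6
Initially T: 21, now '.': 27
Total burnt (originally-T cells now '.'): 18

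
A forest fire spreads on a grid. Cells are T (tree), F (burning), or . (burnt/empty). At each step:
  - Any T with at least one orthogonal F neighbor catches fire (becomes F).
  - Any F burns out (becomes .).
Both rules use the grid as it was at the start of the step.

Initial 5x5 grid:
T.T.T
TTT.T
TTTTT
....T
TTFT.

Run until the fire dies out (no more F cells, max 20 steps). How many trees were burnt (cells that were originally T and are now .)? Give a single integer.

Step 1: +2 fires, +1 burnt (F count now 2)
Step 2: +1 fires, +2 burnt (F count now 1)
Step 3: +0 fires, +1 burnt (F count now 0)
Fire out after step 3
Initially T: 16, now '.': 12
Total burnt (originally-T cells now '.'): 3

Answer: 3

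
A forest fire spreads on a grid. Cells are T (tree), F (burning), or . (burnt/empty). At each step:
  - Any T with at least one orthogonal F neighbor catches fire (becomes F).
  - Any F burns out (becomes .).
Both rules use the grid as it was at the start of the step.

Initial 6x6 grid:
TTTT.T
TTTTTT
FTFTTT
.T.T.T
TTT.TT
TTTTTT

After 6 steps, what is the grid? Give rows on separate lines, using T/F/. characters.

Step 1: 4 trees catch fire, 2 burn out
  TTTT.T
  FTFTTT
  .F.FTT
  .T.T.T
  TTT.TT
  TTTTTT
Step 2: 7 trees catch fire, 4 burn out
  FTFT.T
  .F.FTT
  ....FT
  .F.F.T
  TTT.TT
  TTTTTT
Step 3: 5 trees catch fire, 7 burn out
  .F.F.T
  ....FT
  .....F
  .....T
  TFT.TT
  TTTTTT
Step 4: 5 trees catch fire, 5 burn out
  .....T
  .....F
  ......
  .....F
  F.F.TT
  TFTTTT
Step 5: 4 trees catch fire, 5 burn out
  .....F
  ......
  ......
  ......
  ....TF
  F.FTTT
Step 6: 3 trees catch fire, 4 burn out
  ......
  ......
  ......
  ......
  ....F.
  ...FTF

......
......
......
......
....F.
...FTF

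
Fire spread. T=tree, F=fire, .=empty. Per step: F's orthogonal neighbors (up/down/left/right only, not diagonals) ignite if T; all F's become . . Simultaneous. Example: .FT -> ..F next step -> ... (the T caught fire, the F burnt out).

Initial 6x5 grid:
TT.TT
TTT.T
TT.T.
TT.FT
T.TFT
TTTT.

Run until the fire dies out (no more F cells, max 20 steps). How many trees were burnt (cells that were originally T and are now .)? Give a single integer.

Step 1: +5 fires, +2 burnt (F count now 5)
Step 2: +1 fires, +5 burnt (F count now 1)
Step 3: +1 fires, +1 burnt (F count now 1)
Step 4: +1 fires, +1 burnt (F count now 1)
Step 5: +1 fires, +1 burnt (F count now 1)
Step 6: +1 fires, +1 burnt (F count now 1)
Step 7: +2 fires, +1 burnt (F count now 2)
Step 8: +2 fires, +2 burnt (F count now 2)
Step 9: +2 fires, +2 burnt (F count now 2)
Step 10: +2 fires, +2 burnt (F count now 2)
Step 11: +0 fires, +2 burnt (F count now 0)
Fire out after step 11
Initially T: 21, now '.': 27
Total burnt (originally-T cells now '.'): 18

Answer: 18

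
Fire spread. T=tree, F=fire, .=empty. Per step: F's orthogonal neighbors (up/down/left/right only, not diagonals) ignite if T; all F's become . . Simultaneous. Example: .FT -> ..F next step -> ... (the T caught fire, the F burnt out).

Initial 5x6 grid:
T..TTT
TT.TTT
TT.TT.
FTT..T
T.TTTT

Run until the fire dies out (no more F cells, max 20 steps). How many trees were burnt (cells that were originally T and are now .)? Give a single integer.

Answer: 13

Derivation:
Step 1: +3 fires, +1 burnt (F count now 3)
Step 2: +3 fires, +3 burnt (F count now 3)
Step 3: +3 fires, +3 burnt (F count now 3)
Step 4: +1 fires, +3 burnt (F count now 1)
Step 5: +1 fires, +1 burnt (F count now 1)
Step 6: +1 fires, +1 burnt (F count now 1)
Step 7: +1 fires, +1 burnt (F count now 1)
Step 8: +0 fires, +1 burnt (F count now 0)
Fire out after step 8
Initially T: 21, now '.': 22
Total burnt (originally-T cells now '.'): 13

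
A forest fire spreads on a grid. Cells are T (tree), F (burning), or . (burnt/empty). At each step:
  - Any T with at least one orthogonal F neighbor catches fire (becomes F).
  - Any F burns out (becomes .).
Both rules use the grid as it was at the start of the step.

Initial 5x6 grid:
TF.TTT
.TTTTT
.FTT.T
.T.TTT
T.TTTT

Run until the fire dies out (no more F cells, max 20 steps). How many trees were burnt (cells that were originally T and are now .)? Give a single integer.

Step 1: +4 fires, +2 burnt (F count now 4)
Step 2: +2 fires, +4 burnt (F count now 2)
Step 3: +2 fires, +2 burnt (F count now 2)
Step 4: +4 fires, +2 burnt (F count now 4)
Step 5: +5 fires, +4 burnt (F count now 5)
Step 6: +3 fires, +5 burnt (F count now 3)
Step 7: +0 fires, +3 burnt (F count now 0)
Fire out after step 7
Initially T: 21, now '.': 29
Total burnt (originally-T cells now '.'): 20

Answer: 20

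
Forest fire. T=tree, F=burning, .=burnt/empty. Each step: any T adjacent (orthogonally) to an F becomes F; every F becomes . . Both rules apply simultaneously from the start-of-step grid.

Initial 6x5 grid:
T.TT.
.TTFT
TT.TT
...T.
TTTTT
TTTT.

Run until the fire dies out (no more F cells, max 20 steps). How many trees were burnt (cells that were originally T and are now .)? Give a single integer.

Step 1: +4 fires, +1 burnt (F count now 4)
Step 2: +4 fires, +4 burnt (F count now 4)
Step 3: +2 fires, +4 burnt (F count now 2)
Step 4: +4 fires, +2 burnt (F count now 4)
Step 5: +2 fires, +4 burnt (F count now 2)
Step 6: +2 fires, +2 burnt (F count now 2)
Step 7: +1 fires, +2 burnt (F count now 1)
Step 8: +0 fires, +1 burnt (F count now 0)
Fire out after step 8
Initially T: 20, now '.': 29
Total burnt (originally-T cells now '.'): 19

Answer: 19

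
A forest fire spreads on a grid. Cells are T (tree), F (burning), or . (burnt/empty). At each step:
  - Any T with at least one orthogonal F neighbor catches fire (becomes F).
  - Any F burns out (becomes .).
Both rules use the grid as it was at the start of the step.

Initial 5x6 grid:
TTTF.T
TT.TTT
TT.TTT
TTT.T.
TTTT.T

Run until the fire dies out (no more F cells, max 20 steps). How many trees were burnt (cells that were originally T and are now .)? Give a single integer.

Answer: 22

Derivation:
Step 1: +2 fires, +1 burnt (F count now 2)
Step 2: +3 fires, +2 burnt (F count now 3)
Step 3: +4 fires, +3 burnt (F count now 4)
Step 4: +5 fires, +4 burnt (F count now 5)
Step 5: +2 fires, +5 burnt (F count now 2)
Step 6: +3 fires, +2 burnt (F count now 3)
Step 7: +2 fires, +3 burnt (F count now 2)
Step 8: +1 fires, +2 burnt (F count now 1)
Step 9: +0 fires, +1 burnt (F count now 0)
Fire out after step 9
Initially T: 23, now '.': 29
Total burnt (originally-T cells now '.'): 22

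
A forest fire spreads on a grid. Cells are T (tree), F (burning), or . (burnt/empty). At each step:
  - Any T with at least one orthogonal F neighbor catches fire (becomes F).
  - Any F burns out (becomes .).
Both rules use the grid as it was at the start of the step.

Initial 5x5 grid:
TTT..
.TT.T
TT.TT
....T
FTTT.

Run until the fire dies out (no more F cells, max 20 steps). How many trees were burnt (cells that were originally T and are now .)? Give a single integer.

Answer: 3

Derivation:
Step 1: +1 fires, +1 burnt (F count now 1)
Step 2: +1 fires, +1 burnt (F count now 1)
Step 3: +1 fires, +1 burnt (F count now 1)
Step 4: +0 fires, +1 burnt (F count now 0)
Fire out after step 4
Initially T: 14, now '.': 14
Total burnt (originally-T cells now '.'): 3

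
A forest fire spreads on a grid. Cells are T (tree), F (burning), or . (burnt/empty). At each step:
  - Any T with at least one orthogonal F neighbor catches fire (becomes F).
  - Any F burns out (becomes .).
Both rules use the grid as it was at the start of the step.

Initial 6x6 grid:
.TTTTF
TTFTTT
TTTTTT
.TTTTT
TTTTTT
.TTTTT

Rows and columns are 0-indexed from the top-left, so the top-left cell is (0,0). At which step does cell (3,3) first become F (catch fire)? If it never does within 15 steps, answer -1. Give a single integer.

Step 1: cell (3,3)='T' (+6 fires, +2 burnt)
Step 2: cell (3,3)='T' (+8 fires, +6 burnt)
Step 3: cell (3,3)='F' (+6 fires, +8 burnt)
  -> target ignites at step 3
Step 4: cell (3,3)='.' (+5 fires, +6 burnt)
Step 5: cell (3,3)='.' (+5 fires, +5 burnt)
Step 6: cell (3,3)='.' (+1 fires, +5 burnt)
Step 7: cell (3,3)='.' (+0 fires, +1 burnt)
  fire out at step 7

3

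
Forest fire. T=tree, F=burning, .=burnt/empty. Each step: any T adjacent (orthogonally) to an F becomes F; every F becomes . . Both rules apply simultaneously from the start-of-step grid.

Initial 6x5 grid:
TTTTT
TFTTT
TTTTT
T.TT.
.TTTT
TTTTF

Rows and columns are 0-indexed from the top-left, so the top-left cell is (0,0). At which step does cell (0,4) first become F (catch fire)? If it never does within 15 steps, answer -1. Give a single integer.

Step 1: cell (0,4)='T' (+6 fires, +2 burnt)
Step 2: cell (0,4)='T' (+7 fires, +6 burnt)
Step 3: cell (0,4)='T' (+8 fires, +7 burnt)
Step 4: cell (0,4)='F' (+4 fires, +8 burnt)
  -> target ignites at step 4
Step 5: cell (0,4)='.' (+0 fires, +4 burnt)
  fire out at step 5

4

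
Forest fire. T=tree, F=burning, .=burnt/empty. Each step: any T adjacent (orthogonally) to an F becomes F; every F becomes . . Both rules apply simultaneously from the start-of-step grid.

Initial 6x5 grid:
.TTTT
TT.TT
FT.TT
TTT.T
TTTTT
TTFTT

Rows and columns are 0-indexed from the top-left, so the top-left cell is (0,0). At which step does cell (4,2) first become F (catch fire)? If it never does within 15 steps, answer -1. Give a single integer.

Step 1: cell (4,2)='F' (+6 fires, +2 burnt)
  -> target ignites at step 1
Step 2: cell (4,2)='.' (+8 fires, +6 burnt)
Step 3: cell (4,2)='.' (+2 fires, +8 burnt)
Step 4: cell (4,2)='.' (+2 fires, +2 burnt)
Step 5: cell (4,2)='.' (+2 fires, +2 burnt)
Step 6: cell (4,2)='.' (+4 fires, +2 burnt)
Step 7: cell (4,2)='.' (+0 fires, +4 burnt)
  fire out at step 7

1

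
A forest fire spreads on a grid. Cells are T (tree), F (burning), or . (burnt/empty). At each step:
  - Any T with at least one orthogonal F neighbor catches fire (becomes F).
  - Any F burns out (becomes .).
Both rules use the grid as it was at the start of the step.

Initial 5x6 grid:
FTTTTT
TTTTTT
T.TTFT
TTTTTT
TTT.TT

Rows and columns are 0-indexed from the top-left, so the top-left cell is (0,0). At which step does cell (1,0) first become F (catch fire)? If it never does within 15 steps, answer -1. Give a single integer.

Step 1: cell (1,0)='F' (+6 fires, +2 burnt)
  -> target ignites at step 1
Step 2: cell (1,0)='.' (+10 fires, +6 burnt)
Step 3: cell (1,0)='.' (+6 fires, +10 burnt)
Step 4: cell (1,0)='.' (+3 fires, +6 burnt)
Step 5: cell (1,0)='.' (+1 fires, +3 burnt)
Step 6: cell (1,0)='.' (+0 fires, +1 burnt)
  fire out at step 6

1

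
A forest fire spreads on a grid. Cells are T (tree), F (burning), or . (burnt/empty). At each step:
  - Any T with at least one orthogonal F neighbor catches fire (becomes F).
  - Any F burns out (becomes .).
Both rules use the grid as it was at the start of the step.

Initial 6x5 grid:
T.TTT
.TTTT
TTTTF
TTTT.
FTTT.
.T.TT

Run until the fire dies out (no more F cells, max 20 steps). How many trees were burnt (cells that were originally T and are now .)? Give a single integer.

Step 1: +4 fires, +2 burnt (F count now 4)
Step 2: +8 fires, +4 burnt (F count now 8)
Step 3: +5 fires, +8 burnt (F count now 5)
Step 4: +3 fires, +5 burnt (F count now 3)
Step 5: +1 fires, +3 burnt (F count now 1)
Step 6: +0 fires, +1 burnt (F count now 0)
Fire out after step 6
Initially T: 22, now '.': 29
Total burnt (originally-T cells now '.'): 21

Answer: 21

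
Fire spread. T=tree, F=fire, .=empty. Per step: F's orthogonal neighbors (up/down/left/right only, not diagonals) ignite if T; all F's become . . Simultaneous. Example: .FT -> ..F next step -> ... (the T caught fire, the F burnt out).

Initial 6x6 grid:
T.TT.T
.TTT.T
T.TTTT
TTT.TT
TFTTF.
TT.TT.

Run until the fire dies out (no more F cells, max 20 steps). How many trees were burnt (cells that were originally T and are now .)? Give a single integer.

Step 1: +7 fires, +2 burnt (F count now 7)
Step 2: +6 fires, +7 burnt (F count now 6)
Step 3: +4 fires, +6 burnt (F count now 4)
Step 4: +3 fires, +4 burnt (F count now 3)
Step 5: +4 fires, +3 burnt (F count now 4)
Step 6: +0 fires, +4 burnt (F count now 0)
Fire out after step 6
Initially T: 25, now '.': 35
Total burnt (originally-T cells now '.'): 24

Answer: 24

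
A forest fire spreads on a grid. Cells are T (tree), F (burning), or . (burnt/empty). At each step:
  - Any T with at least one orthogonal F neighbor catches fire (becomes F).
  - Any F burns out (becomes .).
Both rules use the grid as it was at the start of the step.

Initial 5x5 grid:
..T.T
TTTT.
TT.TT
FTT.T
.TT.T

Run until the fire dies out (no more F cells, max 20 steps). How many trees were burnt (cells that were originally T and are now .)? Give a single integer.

Step 1: +2 fires, +1 burnt (F count now 2)
Step 2: +4 fires, +2 burnt (F count now 4)
Step 3: +2 fires, +4 burnt (F count now 2)
Step 4: +1 fires, +2 burnt (F count now 1)
Step 5: +2 fires, +1 burnt (F count now 2)
Step 6: +1 fires, +2 burnt (F count now 1)
Step 7: +1 fires, +1 burnt (F count now 1)
Step 8: +1 fires, +1 burnt (F count now 1)
Step 9: +1 fires, +1 burnt (F count now 1)
Step 10: +0 fires, +1 burnt (F count now 0)
Fire out after step 10
Initially T: 16, now '.': 24
Total burnt (originally-T cells now '.'): 15

Answer: 15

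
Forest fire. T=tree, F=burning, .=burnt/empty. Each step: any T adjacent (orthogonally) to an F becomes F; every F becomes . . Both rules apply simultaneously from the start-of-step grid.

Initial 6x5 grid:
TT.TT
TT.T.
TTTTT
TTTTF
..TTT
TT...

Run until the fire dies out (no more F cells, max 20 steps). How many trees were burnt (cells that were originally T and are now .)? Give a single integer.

Step 1: +3 fires, +1 burnt (F count now 3)
Step 2: +3 fires, +3 burnt (F count now 3)
Step 3: +4 fires, +3 burnt (F count now 4)
Step 4: +3 fires, +4 burnt (F count now 3)
Step 5: +3 fires, +3 burnt (F count now 3)
Step 6: +2 fires, +3 burnt (F count now 2)
Step 7: +1 fires, +2 burnt (F count now 1)
Step 8: +0 fires, +1 burnt (F count now 0)
Fire out after step 8
Initially T: 21, now '.': 28
Total burnt (originally-T cells now '.'): 19

Answer: 19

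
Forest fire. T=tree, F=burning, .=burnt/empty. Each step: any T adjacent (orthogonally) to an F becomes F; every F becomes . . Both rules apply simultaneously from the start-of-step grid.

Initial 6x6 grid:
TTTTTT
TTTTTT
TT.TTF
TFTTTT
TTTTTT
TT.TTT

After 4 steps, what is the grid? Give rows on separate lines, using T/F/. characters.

Step 1: 7 trees catch fire, 2 burn out
  TTTTTT
  TTTTTF
  TF.TF.
  F.FTTF
  TFTTTT
  TT.TTT
Step 2: 11 trees catch fire, 7 burn out
  TTTTTF
  TFTTF.
  F..F..
  ...FF.
  F.FTTF
  TF.TTT
Step 3: 9 trees catch fire, 11 burn out
  TFTTF.
  F.FF..
  ......
  ......
  ...FF.
  F..TTF
Step 4: 5 trees catch fire, 9 burn out
  F.FF..
  ......
  ......
  ......
  ......
  ...FF.

F.FF..
......
......
......
......
...FF.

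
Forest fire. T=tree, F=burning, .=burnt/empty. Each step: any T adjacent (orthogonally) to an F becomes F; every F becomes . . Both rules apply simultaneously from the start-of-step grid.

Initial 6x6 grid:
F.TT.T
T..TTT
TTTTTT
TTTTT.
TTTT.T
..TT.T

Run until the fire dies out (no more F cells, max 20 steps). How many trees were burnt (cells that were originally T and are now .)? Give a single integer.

Step 1: +1 fires, +1 burnt (F count now 1)
Step 2: +1 fires, +1 burnt (F count now 1)
Step 3: +2 fires, +1 burnt (F count now 2)
Step 4: +3 fires, +2 burnt (F count now 3)
Step 5: +3 fires, +3 burnt (F count now 3)
Step 6: +4 fires, +3 burnt (F count now 4)
Step 7: +6 fires, +4 burnt (F count now 6)
Step 8: +3 fires, +6 burnt (F count now 3)
Step 9: +1 fires, +3 burnt (F count now 1)
Step 10: +0 fires, +1 burnt (F count now 0)
Fire out after step 10
Initially T: 26, now '.': 34
Total burnt (originally-T cells now '.'): 24

Answer: 24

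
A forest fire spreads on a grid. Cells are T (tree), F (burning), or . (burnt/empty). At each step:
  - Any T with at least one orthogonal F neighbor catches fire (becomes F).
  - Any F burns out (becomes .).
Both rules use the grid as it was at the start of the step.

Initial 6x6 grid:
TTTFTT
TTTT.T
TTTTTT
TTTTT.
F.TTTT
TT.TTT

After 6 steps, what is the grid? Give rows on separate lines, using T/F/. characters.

Step 1: 5 trees catch fire, 2 burn out
  TTF.FT
  TTTF.T
  TTTTTT
  FTTTT.
  ..TTTT
  FT.TTT
Step 2: 7 trees catch fire, 5 burn out
  TF...F
  TTF..T
  FTTFTT
  .FTTT.
  ..TTTT
  .F.TTT
Step 3: 9 trees catch fire, 7 burn out
  F.....
  FF...F
  .FF.FT
  ..FFT.
  ..TTTT
  ...TTT
Step 4: 4 trees catch fire, 9 burn out
  ......
  ......
  .....F
  ....F.
  ..FFTT
  ...TTT
Step 5: 2 trees catch fire, 4 burn out
  ......
  ......
  ......
  ......
  ....FT
  ...FTT
Step 6: 2 trees catch fire, 2 burn out
  ......
  ......
  ......
  ......
  .....F
  ....FT

......
......
......
......
.....F
....FT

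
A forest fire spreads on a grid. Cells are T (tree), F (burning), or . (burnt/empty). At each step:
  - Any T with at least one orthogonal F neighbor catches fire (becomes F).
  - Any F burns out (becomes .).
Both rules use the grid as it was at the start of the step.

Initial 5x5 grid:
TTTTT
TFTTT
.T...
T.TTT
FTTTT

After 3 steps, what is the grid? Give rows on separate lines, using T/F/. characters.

Step 1: 6 trees catch fire, 2 burn out
  TFTTT
  F.FTT
  .F...
  F.TTT
  .FTTT
Step 2: 4 trees catch fire, 6 burn out
  F.FTT
  ...FT
  .....
  ..TTT
  ..FTT
Step 3: 4 trees catch fire, 4 burn out
  ...FT
  ....F
  .....
  ..FTT
  ...FT

...FT
....F
.....
..FTT
...FT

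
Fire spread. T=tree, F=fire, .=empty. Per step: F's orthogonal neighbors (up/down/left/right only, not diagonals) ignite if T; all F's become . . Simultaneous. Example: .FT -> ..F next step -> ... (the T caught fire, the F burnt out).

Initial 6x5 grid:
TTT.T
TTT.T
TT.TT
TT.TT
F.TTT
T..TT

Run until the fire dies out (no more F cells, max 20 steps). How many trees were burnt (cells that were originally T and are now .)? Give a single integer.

Answer: 11

Derivation:
Step 1: +2 fires, +1 burnt (F count now 2)
Step 2: +2 fires, +2 burnt (F count now 2)
Step 3: +2 fires, +2 burnt (F count now 2)
Step 4: +2 fires, +2 burnt (F count now 2)
Step 5: +2 fires, +2 burnt (F count now 2)
Step 6: +1 fires, +2 burnt (F count now 1)
Step 7: +0 fires, +1 burnt (F count now 0)
Fire out after step 7
Initially T: 22, now '.': 19
Total burnt (originally-T cells now '.'): 11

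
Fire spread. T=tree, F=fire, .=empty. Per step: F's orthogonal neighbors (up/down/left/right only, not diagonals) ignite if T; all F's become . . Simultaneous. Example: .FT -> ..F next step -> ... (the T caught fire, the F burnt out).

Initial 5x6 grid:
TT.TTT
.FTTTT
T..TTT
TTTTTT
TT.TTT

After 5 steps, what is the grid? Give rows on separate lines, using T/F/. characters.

Step 1: 2 trees catch fire, 1 burn out
  TF.TTT
  ..FTTT
  T..TTT
  TTTTTT
  TT.TTT
Step 2: 2 trees catch fire, 2 burn out
  F..TTT
  ...FTT
  T..TTT
  TTTTTT
  TT.TTT
Step 3: 3 trees catch fire, 2 burn out
  ...FTT
  ....FT
  T..FTT
  TTTTTT
  TT.TTT
Step 4: 4 trees catch fire, 3 burn out
  ....FT
  .....F
  T...FT
  TTTFTT
  TT.TTT
Step 5: 5 trees catch fire, 4 burn out
  .....F
  ......
  T....F
  TTF.FT
  TT.FTT

.....F
......
T....F
TTF.FT
TT.FTT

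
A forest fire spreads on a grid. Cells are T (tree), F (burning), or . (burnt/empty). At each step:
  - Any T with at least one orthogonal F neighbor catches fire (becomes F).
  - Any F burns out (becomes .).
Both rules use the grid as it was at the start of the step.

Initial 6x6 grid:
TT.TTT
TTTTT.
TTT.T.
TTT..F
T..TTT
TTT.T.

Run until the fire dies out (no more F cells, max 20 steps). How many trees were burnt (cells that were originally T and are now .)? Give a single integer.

Step 1: +1 fires, +1 burnt (F count now 1)
Step 2: +1 fires, +1 burnt (F count now 1)
Step 3: +2 fires, +1 burnt (F count now 2)
Step 4: +0 fires, +2 burnt (F count now 0)
Fire out after step 4
Initially T: 25, now '.': 15
Total burnt (originally-T cells now '.'): 4

Answer: 4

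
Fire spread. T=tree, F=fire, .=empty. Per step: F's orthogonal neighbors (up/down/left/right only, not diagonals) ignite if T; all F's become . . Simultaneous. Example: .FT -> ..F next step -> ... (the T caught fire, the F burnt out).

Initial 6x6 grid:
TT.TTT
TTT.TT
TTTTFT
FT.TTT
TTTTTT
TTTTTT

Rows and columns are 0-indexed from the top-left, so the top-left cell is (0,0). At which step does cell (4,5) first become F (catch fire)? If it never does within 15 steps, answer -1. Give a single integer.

Step 1: cell (4,5)='T' (+7 fires, +2 burnt)
Step 2: cell (4,5)='T' (+10 fires, +7 burnt)
Step 3: cell (4,5)='F' (+10 fires, +10 burnt)
  -> target ignites at step 3
Step 4: cell (4,5)='.' (+4 fires, +10 burnt)
Step 5: cell (4,5)='.' (+0 fires, +4 burnt)
  fire out at step 5

3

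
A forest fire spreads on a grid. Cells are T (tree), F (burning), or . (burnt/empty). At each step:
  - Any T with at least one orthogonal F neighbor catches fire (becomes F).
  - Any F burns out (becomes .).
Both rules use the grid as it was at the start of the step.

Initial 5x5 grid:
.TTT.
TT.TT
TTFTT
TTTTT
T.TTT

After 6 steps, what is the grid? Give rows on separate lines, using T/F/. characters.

Step 1: 3 trees catch fire, 1 burn out
  .TTT.
  TT.TT
  TF.FT
  TTFTT
  T.TTT
Step 2: 7 trees catch fire, 3 burn out
  .TTT.
  TF.FT
  F...F
  TF.FT
  T.FTT
Step 3: 7 trees catch fire, 7 burn out
  .FTF.
  F...F
  .....
  F...F
  T..FT
Step 4: 3 trees catch fire, 7 burn out
  ..F..
  .....
  .....
  .....
  F...F
Step 5: 0 trees catch fire, 3 burn out
  .....
  .....
  .....
  .....
  .....
Step 6: 0 trees catch fire, 0 burn out
  .....
  .....
  .....
  .....
  .....

.....
.....
.....
.....
.....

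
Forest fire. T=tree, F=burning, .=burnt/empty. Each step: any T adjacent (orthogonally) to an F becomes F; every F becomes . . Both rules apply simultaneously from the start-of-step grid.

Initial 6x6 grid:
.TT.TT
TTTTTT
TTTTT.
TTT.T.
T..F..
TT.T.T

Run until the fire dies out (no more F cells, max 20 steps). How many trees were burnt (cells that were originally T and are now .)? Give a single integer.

Step 1: +1 fires, +1 burnt (F count now 1)
Step 2: +0 fires, +1 burnt (F count now 0)
Fire out after step 2
Initially T: 24, now '.': 13
Total burnt (originally-T cells now '.'): 1

Answer: 1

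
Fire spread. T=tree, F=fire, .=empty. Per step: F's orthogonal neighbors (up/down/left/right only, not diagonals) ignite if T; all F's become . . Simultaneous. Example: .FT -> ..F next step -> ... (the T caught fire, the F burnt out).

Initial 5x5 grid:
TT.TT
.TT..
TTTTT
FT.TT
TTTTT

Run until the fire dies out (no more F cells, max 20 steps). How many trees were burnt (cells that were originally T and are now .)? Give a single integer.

Answer: 17

Derivation:
Step 1: +3 fires, +1 burnt (F count now 3)
Step 2: +2 fires, +3 burnt (F count now 2)
Step 3: +3 fires, +2 burnt (F count now 3)
Step 4: +4 fires, +3 burnt (F count now 4)
Step 5: +4 fires, +4 burnt (F count now 4)
Step 6: +1 fires, +4 burnt (F count now 1)
Step 7: +0 fires, +1 burnt (F count now 0)
Fire out after step 7
Initially T: 19, now '.': 23
Total burnt (originally-T cells now '.'): 17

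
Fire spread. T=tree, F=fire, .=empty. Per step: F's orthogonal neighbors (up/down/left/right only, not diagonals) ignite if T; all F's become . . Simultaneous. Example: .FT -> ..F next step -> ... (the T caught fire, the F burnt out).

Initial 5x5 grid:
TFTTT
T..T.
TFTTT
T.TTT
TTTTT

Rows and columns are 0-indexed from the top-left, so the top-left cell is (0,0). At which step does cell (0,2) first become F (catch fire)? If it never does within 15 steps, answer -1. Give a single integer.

Step 1: cell (0,2)='F' (+4 fires, +2 burnt)
  -> target ignites at step 1
Step 2: cell (0,2)='.' (+5 fires, +4 burnt)
Step 3: cell (0,2)='.' (+6 fires, +5 burnt)
Step 4: cell (0,2)='.' (+3 fires, +6 burnt)
Step 5: cell (0,2)='.' (+1 fires, +3 burnt)
Step 6: cell (0,2)='.' (+0 fires, +1 burnt)
  fire out at step 6

1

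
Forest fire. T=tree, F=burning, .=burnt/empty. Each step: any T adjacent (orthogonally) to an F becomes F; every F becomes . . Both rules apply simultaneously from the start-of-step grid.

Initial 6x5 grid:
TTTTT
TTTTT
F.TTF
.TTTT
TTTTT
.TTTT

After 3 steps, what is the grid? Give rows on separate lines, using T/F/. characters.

Step 1: 4 trees catch fire, 2 burn out
  TTTTT
  FTTTF
  ..TF.
  .TTTF
  TTTTT
  .TTTT
Step 2: 7 trees catch fire, 4 burn out
  FTTTF
  .FTF.
  ..F..
  .TTF.
  TTTTF
  .TTTT
Step 3: 6 trees catch fire, 7 burn out
  .FTF.
  ..F..
  .....
  .TF..
  TTTF.
  .TTTF

.FTF.
..F..
.....
.TF..
TTTF.
.TTTF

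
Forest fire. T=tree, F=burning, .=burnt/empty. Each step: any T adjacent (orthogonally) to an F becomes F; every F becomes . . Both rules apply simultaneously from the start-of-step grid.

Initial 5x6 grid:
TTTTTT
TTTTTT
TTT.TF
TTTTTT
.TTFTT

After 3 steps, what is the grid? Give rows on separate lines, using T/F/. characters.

Step 1: 6 trees catch fire, 2 burn out
  TTTTTT
  TTTTTF
  TTT.F.
  TTTFTF
  .TF.FT
Step 2: 6 trees catch fire, 6 burn out
  TTTTTF
  TTTTF.
  TTT...
  TTF.F.
  .F...F
Step 3: 4 trees catch fire, 6 burn out
  TTTTF.
  TTTF..
  TTF...
  TF....
  ......

TTTTF.
TTTF..
TTF...
TF....
......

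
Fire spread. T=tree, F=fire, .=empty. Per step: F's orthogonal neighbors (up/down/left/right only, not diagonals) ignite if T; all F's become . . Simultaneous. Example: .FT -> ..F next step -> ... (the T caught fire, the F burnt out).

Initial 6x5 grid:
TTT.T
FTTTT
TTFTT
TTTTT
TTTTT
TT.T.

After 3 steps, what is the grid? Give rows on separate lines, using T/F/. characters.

Step 1: 7 trees catch fire, 2 burn out
  FTT.T
  .FFTT
  FF.FT
  TTFTT
  TTTTT
  TT.T.
Step 2: 8 trees catch fire, 7 burn out
  .FF.T
  ...FT
  ....F
  FF.FT
  TTFTT
  TT.T.
Step 3: 5 trees catch fire, 8 burn out
  ....T
  ....F
  .....
  ....F
  FF.FT
  TT.T.

....T
....F
.....
....F
FF.FT
TT.T.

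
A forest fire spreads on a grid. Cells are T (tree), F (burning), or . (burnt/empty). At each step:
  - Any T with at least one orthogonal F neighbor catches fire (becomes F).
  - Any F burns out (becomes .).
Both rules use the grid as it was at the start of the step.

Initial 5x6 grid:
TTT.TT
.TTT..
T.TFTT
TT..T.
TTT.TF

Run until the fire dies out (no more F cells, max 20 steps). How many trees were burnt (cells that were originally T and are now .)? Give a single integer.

Step 1: +4 fires, +2 burnt (F count now 4)
Step 2: +3 fires, +4 burnt (F count now 3)
Step 3: +2 fires, +3 burnt (F count now 2)
Step 4: +1 fires, +2 burnt (F count now 1)
Step 5: +1 fires, +1 burnt (F count now 1)
Step 6: +0 fires, +1 burnt (F count now 0)
Fire out after step 6
Initially T: 19, now '.': 22
Total burnt (originally-T cells now '.'): 11

Answer: 11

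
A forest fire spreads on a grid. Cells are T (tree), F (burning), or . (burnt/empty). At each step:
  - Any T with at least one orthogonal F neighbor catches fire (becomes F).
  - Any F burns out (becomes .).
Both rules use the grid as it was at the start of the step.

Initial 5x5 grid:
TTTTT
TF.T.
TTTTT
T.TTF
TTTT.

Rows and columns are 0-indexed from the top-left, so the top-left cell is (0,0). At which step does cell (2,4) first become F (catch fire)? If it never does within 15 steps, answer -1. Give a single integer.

Step 1: cell (2,4)='F' (+5 fires, +2 burnt)
  -> target ignites at step 1
Step 2: cell (2,4)='.' (+7 fires, +5 burnt)
Step 3: cell (2,4)='.' (+4 fires, +7 burnt)
Step 4: cell (2,4)='.' (+3 fires, +4 burnt)
Step 5: cell (2,4)='.' (+0 fires, +3 burnt)
  fire out at step 5

1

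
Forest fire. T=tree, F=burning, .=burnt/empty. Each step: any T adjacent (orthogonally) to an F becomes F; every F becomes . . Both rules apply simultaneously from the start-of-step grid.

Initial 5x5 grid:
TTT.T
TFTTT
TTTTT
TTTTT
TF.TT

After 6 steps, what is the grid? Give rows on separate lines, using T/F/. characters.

Step 1: 6 trees catch fire, 2 burn out
  TFT.T
  F.FTT
  TFTTT
  TFTTT
  F..TT
Step 2: 7 trees catch fire, 6 burn out
  F.F.T
  ...FT
  F.FTT
  F.FTT
  ...TT
Step 3: 3 trees catch fire, 7 burn out
  ....T
  ....F
  ...FT
  ...FT
  ...TT
Step 4: 4 trees catch fire, 3 burn out
  ....F
  .....
  ....F
  ....F
  ...FT
Step 5: 1 trees catch fire, 4 burn out
  .....
  .....
  .....
  .....
  ....F
Step 6: 0 trees catch fire, 1 burn out
  .....
  .....
  .....
  .....
  .....

.....
.....
.....
.....
.....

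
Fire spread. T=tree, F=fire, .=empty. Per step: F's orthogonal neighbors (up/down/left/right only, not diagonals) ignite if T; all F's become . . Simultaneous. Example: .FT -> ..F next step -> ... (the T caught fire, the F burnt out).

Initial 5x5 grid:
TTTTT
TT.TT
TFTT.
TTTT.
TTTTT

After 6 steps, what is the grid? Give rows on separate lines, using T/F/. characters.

Step 1: 4 trees catch fire, 1 burn out
  TTTTT
  TF.TT
  F.FT.
  TFTT.
  TTTTT
Step 2: 6 trees catch fire, 4 burn out
  TFTTT
  F..TT
  ...F.
  F.FT.
  TFTTT
Step 3: 6 trees catch fire, 6 burn out
  F.FTT
  ...FT
  .....
  ...F.
  F.FTT
Step 4: 3 trees catch fire, 6 burn out
  ...FT
  ....F
  .....
  .....
  ...FT
Step 5: 2 trees catch fire, 3 burn out
  ....F
  .....
  .....
  .....
  ....F
Step 6: 0 trees catch fire, 2 burn out
  .....
  .....
  .....
  .....
  .....

.....
.....
.....
.....
.....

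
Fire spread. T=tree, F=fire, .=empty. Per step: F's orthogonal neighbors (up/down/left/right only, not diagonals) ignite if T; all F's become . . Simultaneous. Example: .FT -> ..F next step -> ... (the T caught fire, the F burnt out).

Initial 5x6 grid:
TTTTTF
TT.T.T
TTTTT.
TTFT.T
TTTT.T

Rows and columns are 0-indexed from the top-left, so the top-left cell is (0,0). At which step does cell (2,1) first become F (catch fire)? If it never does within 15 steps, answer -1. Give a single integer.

Step 1: cell (2,1)='T' (+6 fires, +2 burnt)
Step 2: cell (2,1)='F' (+6 fires, +6 burnt)
  -> target ignites at step 2
Step 3: cell (2,1)='.' (+6 fires, +6 burnt)
Step 4: cell (2,1)='.' (+2 fires, +6 burnt)
Step 5: cell (2,1)='.' (+1 fires, +2 burnt)
Step 6: cell (2,1)='.' (+0 fires, +1 burnt)
  fire out at step 6

2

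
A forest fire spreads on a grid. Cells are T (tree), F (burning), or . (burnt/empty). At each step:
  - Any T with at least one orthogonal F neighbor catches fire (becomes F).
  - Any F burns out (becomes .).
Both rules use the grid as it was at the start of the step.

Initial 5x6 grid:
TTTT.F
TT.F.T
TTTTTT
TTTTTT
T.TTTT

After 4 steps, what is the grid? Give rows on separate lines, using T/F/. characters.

Step 1: 3 trees catch fire, 2 burn out
  TTTF..
  TT...F
  TTTFTT
  TTTTTT
  T.TTTT
Step 2: 5 trees catch fire, 3 burn out
  TTF...
  TT....
  TTF.FF
  TTTFTT
  T.TTTT
Step 3: 6 trees catch fire, 5 burn out
  TF....
  TT....
  TF....
  TTF.FF
  T.TFTT
Step 4: 7 trees catch fire, 6 burn out
  F.....
  TF....
  F.....
  TF....
  T.F.FF

F.....
TF....
F.....
TF....
T.F.FF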